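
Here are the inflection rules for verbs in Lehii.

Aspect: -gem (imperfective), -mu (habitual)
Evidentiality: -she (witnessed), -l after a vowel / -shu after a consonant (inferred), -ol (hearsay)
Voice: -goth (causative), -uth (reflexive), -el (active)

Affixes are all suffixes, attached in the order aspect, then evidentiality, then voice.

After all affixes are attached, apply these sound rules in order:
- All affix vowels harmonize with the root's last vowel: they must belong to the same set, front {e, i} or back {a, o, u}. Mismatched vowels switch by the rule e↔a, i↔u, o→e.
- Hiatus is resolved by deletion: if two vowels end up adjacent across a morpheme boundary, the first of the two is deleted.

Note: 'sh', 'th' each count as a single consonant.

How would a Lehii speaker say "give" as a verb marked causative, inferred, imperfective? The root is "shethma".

Attach aspect imperfective -gem → shethmagem.
Attach evidentiality inferred -shu (after consonant 'm') → shethmagemshu.
Attach voice causative -goth → shethmagemshugoth.
Apply vowel harmony: shethmagemshugoth → shethmagamshugoth.
Vowel deletion: no change.

shethmagamshugoth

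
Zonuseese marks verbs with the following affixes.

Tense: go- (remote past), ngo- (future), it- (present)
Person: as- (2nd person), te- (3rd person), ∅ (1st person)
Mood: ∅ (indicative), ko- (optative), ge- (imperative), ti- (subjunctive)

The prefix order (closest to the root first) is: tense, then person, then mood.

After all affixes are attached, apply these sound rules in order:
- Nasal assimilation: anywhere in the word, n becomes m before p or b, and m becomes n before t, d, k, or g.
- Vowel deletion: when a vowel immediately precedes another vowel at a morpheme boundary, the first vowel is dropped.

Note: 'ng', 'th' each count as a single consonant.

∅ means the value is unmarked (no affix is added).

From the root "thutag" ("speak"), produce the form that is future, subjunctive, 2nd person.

tasngothutag

Attach tense future ngo- → ngothutag.
Attach person 2nd person as- → asngothutag.
Attach mood subjunctive ti- → tiasngothutag.
Nasal assimilation: no change.
Apply vowel deletion: tiasngothutag → tasngothutag.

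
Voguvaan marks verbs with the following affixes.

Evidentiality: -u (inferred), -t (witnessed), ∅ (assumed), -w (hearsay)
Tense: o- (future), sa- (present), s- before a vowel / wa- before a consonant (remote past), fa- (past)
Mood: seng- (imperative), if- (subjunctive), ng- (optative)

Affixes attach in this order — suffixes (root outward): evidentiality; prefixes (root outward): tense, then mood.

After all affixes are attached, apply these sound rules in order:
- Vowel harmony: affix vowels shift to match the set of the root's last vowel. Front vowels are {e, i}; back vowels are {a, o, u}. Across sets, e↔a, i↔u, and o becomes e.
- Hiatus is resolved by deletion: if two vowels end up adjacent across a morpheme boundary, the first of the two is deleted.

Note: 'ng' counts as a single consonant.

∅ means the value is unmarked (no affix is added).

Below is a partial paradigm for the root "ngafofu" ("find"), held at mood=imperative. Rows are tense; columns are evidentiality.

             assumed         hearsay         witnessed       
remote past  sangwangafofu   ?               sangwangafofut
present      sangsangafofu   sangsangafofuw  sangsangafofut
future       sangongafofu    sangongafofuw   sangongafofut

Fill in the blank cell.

sangwangafofuw

Attach tense remote past wa- (before consonant 'ng') → wangafofu.
Attach mood imperative seng- → sengwangafofu.
Attach evidentiality hearsay -w → sengwangafofuw.
Apply vowel harmony: sengwangafofuw → sangwangafofuw.
Vowel deletion: no change.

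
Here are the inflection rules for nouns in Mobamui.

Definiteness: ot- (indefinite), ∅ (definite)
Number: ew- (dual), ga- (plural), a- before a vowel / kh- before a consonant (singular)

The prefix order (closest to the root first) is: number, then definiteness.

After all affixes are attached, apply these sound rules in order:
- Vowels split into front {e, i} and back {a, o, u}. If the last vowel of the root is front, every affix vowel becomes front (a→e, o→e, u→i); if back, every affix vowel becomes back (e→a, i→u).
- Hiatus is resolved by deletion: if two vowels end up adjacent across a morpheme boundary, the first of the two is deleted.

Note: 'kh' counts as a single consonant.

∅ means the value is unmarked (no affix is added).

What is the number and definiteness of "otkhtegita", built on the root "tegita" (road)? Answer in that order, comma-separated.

Segment: ot-kh-tegita.
number: a/kh- → singular.
definiteness: ot- → indefinite.

singular, indefinite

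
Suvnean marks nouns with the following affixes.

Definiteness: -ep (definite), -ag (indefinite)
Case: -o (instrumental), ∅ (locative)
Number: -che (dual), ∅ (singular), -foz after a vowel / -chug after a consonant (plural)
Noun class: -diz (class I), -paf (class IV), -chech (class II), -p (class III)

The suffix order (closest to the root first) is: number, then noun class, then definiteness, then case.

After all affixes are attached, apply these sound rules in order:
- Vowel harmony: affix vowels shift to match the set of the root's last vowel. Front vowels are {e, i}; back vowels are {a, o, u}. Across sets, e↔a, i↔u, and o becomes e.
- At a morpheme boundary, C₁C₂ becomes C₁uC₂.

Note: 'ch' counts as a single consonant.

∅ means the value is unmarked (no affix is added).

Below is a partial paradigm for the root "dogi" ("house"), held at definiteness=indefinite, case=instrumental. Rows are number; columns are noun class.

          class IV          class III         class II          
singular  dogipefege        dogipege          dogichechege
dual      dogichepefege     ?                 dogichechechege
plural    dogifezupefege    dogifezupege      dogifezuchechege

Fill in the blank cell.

Attach number dual -che → dogiche.
Attach noun class class III -p → dogichep.
Attach definiteness indefinite -ag → dogichepag.
Attach case instrumental -o → dogichepago.
Apply vowel harmony: dogichepago → dogichepege.
Epenthesis: no change.

dogichepege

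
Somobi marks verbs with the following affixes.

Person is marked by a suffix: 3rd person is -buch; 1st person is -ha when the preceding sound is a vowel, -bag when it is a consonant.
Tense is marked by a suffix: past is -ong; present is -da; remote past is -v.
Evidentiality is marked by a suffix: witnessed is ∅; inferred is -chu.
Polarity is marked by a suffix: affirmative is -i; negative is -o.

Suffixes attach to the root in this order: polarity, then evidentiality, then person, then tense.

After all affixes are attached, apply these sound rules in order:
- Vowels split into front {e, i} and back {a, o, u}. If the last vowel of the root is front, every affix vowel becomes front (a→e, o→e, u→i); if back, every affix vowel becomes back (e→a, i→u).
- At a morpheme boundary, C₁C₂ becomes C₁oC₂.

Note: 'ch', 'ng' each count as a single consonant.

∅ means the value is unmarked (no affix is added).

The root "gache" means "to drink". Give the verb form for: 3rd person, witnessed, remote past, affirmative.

Attach polarity affirmative -i → gachei.
evidentiality = witnessed: zero marking, form stays gachei.
Attach person 3rd person -buch → gacheibuch.
Attach tense remote past -v → gacheibuchv.
Apply vowel harmony: gacheibuchv → gacheibichv.
Apply epenthesis: gacheibichv → gacheibichov.

gacheibichov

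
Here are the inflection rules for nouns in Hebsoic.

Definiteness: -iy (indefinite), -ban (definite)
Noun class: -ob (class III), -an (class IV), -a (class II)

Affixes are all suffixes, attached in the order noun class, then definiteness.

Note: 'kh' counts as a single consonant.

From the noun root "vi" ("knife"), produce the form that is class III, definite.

viobban

Attach noun class class III -ob → viob.
Attach definiteness definite -ban → viobban.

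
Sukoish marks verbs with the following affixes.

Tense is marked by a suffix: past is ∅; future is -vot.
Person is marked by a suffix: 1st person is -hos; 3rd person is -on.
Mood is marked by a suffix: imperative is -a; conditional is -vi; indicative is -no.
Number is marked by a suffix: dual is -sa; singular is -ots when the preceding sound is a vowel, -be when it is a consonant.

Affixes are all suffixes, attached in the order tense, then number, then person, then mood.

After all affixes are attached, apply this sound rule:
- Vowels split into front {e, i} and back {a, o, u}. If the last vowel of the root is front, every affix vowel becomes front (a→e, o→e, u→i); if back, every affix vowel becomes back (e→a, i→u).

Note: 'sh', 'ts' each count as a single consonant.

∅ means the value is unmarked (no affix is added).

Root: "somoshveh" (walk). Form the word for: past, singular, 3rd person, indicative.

tense = past: zero marking, form stays somoshveh.
Attach number singular -be (after consonant 'h') → somoshvehbe.
Attach person 3rd person -on → somoshvehbeon.
Attach mood indicative -no → somoshvehbeonno.
Apply vowel harmony: somoshvehbeonno → somoshvehbeenne.

somoshvehbeenne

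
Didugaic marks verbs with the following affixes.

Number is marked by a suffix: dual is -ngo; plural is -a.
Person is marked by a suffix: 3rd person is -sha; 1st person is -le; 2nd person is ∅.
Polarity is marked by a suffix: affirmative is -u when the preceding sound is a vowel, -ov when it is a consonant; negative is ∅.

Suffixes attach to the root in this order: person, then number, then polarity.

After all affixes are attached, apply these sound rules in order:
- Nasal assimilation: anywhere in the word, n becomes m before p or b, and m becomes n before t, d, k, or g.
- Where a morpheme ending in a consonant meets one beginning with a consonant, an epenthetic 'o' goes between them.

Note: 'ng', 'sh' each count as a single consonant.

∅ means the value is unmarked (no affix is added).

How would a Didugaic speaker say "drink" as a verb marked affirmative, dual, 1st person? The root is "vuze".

vuzelengou

Attach person 1st person -le → vuzele.
Attach number dual -ngo → vuzelengo.
Attach polarity affirmative -u (after vowel 'o') → vuzelengou.
Nasal assimilation: no change.
Epenthesis: no change.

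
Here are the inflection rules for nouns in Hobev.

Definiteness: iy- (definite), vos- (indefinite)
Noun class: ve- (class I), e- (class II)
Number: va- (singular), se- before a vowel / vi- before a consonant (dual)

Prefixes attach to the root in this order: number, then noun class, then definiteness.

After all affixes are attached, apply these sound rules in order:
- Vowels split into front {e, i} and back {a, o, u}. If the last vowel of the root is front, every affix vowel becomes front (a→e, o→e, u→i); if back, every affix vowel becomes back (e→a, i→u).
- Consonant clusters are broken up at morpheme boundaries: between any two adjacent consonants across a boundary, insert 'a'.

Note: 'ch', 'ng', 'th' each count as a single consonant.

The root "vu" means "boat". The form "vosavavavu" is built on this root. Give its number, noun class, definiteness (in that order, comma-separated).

singular, class I, indefinite

Segment: vos-ve-va-vu.
number: va- → singular.
noun class: ve- → class I.
definiteness: vos- → indefinite.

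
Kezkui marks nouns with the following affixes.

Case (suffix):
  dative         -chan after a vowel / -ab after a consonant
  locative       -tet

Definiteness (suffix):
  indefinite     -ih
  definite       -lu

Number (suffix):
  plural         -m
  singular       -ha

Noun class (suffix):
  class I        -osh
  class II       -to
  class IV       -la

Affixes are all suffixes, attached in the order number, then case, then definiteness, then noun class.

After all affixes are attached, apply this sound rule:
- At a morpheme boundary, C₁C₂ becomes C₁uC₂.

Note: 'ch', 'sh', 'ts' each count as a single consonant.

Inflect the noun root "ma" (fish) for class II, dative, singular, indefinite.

mahachanihuto

Attach number singular -ha → maha.
Attach case dative -chan (after vowel 'a') → mahachan.
Attach definiteness indefinite -ih → mahachanih.
Attach noun class class II -to → mahachanihto.
Apply epenthesis: mahachanihto → mahachanihuto.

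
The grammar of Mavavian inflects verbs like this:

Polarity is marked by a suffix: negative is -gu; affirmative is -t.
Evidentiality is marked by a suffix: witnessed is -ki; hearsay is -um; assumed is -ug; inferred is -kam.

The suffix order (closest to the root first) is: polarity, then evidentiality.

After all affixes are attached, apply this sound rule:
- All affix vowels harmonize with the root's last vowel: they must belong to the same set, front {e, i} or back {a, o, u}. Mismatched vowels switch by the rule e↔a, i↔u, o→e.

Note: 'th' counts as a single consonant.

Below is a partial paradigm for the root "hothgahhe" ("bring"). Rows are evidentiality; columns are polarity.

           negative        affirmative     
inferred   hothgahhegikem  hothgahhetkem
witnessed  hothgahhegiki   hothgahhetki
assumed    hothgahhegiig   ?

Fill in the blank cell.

Attach polarity affirmative -t → hothgahhet.
Attach evidentiality assumed -ug → hothgahhetug.
Apply vowel harmony: hothgahhetug → hothgahhetig.

hothgahhetig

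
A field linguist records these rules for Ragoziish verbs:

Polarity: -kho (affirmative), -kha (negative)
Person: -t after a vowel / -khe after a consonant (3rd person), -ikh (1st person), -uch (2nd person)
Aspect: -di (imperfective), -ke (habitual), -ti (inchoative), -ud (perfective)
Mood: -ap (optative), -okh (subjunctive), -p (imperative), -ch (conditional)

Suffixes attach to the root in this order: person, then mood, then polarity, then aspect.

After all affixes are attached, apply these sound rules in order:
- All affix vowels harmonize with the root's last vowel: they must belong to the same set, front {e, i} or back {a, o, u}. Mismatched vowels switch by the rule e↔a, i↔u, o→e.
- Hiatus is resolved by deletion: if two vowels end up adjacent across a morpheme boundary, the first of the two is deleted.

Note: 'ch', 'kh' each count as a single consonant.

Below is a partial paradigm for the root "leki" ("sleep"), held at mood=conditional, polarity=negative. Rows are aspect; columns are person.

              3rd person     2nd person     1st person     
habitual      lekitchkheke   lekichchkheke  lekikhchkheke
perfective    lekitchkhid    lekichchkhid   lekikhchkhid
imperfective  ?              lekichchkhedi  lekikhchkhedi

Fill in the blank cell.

lekitchkhedi

Attach person 3rd person -t (after vowel 'i') → lekit.
Attach mood conditional -ch → lekitch.
Attach polarity negative -kha → lekitchkha.
Attach aspect imperfective -di → lekitchkhadi.
Apply vowel harmony: lekitchkhadi → lekitchkhedi.
Vowel deletion: no change.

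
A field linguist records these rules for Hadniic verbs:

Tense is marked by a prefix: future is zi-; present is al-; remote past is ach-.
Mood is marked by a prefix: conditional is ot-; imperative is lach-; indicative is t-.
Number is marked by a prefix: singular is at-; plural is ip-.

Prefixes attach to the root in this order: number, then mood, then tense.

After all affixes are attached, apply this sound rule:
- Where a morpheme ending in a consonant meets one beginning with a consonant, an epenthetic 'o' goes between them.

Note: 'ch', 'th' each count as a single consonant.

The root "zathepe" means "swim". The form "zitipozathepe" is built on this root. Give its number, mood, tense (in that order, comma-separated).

plural, indicative, future

Segment: zi-t-ip-zathepe.
number: ip- → plural.
mood: t- → indicative.
tense: zi- → future.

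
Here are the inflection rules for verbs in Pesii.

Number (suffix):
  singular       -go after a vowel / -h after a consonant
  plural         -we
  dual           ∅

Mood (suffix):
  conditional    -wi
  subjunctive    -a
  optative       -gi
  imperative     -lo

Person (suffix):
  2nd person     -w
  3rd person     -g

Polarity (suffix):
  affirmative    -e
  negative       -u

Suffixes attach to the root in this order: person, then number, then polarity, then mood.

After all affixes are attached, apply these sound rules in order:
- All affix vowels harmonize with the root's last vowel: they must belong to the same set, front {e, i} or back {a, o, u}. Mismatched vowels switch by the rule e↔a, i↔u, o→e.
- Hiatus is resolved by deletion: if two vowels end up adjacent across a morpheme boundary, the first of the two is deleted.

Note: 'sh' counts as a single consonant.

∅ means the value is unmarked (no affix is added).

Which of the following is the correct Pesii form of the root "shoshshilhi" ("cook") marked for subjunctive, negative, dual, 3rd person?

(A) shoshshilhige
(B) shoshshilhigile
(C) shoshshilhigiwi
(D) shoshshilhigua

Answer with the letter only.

Attach person 3rd person -g → shoshshilhig.
number = dual: zero marking, form stays shoshshilhig.
Attach polarity negative -u → shoshshilhigu.
Attach mood subjunctive -a → shoshshilhigua.
Apply vowel harmony: shoshshilhigua → shoshshilhigie.
Apply vowel deletion: shoshshilhigie → shoshshilhige.
So the correct form is shoshshilhige, option (A).
(D) shoshshilhigua is wrong: it fails to apply the sound rule(s).
(C) shoshshilhigiwi is wrong: it uses conditional instead of subjunctive for mood.
(B) shoshshilhigile is wrong: it uses imperative instead of subjunctive for mood.

A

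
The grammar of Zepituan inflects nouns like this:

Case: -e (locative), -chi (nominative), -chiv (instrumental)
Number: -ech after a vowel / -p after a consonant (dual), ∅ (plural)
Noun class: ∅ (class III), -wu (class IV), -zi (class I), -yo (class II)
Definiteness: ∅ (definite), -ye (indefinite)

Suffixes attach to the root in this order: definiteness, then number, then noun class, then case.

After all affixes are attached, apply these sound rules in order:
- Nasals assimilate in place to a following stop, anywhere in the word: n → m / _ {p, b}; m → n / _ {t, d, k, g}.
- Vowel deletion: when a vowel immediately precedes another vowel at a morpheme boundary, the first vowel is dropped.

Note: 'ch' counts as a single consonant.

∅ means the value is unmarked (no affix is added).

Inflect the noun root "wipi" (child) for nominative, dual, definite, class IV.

definiteness = definite: zero marking, form stays wipi.
Attach number dual -ech (after vowel 'i') → wipiech.
Attach noun class class IV -wu → wipiechwu.
Attach case nominative -chi → wipiechwuchi.
Nasal assimilation: no change.
Apply vowel deletion: wipiechwuchi → wipechwuchi.

wipechwuchi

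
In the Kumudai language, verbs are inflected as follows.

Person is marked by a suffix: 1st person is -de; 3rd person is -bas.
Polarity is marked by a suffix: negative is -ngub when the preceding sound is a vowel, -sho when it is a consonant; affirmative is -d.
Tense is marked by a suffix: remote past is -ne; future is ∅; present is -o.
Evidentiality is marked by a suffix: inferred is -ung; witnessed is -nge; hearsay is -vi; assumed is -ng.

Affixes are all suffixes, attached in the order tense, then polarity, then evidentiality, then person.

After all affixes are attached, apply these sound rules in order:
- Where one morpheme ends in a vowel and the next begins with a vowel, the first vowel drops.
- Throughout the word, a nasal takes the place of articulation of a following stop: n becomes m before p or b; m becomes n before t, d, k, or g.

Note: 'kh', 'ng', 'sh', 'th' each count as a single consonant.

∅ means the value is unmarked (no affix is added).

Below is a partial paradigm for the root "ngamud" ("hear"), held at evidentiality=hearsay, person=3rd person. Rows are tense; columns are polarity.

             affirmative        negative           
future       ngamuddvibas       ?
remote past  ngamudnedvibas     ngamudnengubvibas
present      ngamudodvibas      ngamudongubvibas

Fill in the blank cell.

tense = future: zero marking, form stays ngamud.
Attach polarity negative -sho (after consonant 'd') → ngamudsho.
Attach evidentiality hearsay -vi → ngamudshovi.
Attach person 3rd person -bas → ngamudshovibas.
Vowel deletion: no change.
Nasal assimilation: no change.

ngamudshovibas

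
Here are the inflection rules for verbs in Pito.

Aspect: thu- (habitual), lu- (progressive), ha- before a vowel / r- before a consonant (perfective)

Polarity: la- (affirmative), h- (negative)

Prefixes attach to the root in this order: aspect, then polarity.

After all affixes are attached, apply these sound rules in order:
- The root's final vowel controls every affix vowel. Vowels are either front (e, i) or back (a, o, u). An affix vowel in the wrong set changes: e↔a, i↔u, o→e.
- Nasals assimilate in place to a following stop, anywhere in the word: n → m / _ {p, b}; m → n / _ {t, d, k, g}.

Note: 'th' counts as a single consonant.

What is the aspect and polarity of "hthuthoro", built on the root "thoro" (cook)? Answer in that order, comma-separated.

habitual, negative

Segment: h-thu-thoro.
aspect: thu- → habitual.
polarity: h- → negative.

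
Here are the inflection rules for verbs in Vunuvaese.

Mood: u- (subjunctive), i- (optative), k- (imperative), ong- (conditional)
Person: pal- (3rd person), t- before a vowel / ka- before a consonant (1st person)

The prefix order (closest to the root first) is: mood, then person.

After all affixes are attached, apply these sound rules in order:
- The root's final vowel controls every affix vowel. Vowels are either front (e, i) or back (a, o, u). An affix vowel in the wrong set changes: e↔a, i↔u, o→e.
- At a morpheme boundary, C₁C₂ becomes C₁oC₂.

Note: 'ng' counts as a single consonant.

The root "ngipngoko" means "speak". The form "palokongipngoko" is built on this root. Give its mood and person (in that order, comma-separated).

Segment: pal-k-ngipngoko.
mood: k- → imperative.
person: pal- → 3rd person.

imperative, 3rd person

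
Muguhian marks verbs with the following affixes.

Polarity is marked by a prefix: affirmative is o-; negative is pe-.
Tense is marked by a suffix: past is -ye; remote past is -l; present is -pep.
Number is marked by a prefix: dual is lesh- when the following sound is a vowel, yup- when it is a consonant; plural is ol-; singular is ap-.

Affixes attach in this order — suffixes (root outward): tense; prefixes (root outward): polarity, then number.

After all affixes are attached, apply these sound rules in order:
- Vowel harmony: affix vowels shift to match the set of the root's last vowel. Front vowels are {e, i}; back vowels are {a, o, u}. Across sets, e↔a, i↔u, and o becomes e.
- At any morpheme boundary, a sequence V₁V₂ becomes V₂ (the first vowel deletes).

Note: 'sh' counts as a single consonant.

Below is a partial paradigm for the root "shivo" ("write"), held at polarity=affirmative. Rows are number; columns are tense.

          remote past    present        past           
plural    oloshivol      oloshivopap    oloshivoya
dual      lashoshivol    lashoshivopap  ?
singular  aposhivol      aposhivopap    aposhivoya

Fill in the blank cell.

lashoshivoya

Attach polarity affirmative o- → oshivo.
Attach tense past -ye → oshivoye.
Attach number dual lesh- (before vowel 'o') → leshoshivoye.
Apply vowel harmony: leshoshivoye → lashoshivoya.
Vowel deletion: no change.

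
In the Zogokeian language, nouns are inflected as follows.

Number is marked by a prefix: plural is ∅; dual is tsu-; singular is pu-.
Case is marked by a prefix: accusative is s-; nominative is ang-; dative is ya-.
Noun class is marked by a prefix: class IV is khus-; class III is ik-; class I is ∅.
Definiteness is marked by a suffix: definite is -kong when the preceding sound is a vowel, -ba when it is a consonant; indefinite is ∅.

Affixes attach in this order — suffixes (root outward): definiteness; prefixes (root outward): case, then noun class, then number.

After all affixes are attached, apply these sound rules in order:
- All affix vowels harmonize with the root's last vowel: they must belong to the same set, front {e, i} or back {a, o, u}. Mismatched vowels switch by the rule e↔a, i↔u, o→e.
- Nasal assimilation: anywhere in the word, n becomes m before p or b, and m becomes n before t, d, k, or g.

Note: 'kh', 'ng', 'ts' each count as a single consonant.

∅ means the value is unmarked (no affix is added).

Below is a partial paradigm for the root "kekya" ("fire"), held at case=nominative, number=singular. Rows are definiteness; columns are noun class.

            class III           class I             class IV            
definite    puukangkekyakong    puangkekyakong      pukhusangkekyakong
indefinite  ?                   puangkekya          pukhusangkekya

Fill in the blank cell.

puukangkekya

Attach case nominative ang- → angkekya.
Attach noun class class III ik- → ikangkekya.
definiteness = indefinite: zero marking, form stays ikangkekya.
Attach number singular pu- → puikangkekya.
Apply vowel harmony: puikangkekya → puukangkekya.
Nasal assimilation: no change.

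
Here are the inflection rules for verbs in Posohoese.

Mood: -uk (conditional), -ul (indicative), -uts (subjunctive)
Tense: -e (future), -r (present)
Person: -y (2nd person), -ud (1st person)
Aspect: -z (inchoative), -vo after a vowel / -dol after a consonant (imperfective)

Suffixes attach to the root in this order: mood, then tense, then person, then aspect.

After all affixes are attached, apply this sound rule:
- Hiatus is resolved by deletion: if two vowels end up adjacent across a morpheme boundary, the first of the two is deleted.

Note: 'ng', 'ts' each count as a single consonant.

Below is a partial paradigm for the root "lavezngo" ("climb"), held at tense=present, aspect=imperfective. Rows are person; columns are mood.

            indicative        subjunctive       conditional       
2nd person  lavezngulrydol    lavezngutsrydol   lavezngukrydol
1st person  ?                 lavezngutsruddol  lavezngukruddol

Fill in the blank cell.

Attach mood indicative -ul → lavezngoul.
Attach tense present -r → lavezngoulr.
Attach person 1st person -ud → lavezngoulrud.
Attach aspect imperfective -dol (after consonant 'd') → lavezngoulruddol.
Apply vowel deletion: lavezngoulruddol → lavezngulruddol.

lavezngulruddol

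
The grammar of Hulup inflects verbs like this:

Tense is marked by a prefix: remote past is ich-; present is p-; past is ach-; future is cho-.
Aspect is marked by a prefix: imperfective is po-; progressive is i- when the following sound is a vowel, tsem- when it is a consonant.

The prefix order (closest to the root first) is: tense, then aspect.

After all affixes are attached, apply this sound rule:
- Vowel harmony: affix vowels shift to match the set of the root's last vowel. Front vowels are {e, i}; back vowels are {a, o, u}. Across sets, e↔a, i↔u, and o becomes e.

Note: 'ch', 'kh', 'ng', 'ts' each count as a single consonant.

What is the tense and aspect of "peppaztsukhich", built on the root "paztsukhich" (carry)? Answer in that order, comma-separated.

Segment: po-p-paztsukhich.
tense: p- → present.
aspect: po- → imperfective.

present, imperfective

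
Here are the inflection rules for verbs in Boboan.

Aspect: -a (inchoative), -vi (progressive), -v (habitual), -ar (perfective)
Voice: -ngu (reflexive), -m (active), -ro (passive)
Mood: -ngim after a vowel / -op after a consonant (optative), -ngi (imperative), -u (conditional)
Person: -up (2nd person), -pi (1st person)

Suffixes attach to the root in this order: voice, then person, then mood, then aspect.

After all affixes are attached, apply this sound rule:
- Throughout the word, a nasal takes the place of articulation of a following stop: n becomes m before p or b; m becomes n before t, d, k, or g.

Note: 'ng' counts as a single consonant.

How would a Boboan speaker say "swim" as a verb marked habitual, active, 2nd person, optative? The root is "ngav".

Attach voice active -m → ngavm.
Attach person 2nd person -up → ngavmup.
Attach mood optative -op (after consonant 'p') → ngavmupop.
Attach aspect habitual -v → ngavmupopv.
Nasal assimilation: no change.

ngavmupopv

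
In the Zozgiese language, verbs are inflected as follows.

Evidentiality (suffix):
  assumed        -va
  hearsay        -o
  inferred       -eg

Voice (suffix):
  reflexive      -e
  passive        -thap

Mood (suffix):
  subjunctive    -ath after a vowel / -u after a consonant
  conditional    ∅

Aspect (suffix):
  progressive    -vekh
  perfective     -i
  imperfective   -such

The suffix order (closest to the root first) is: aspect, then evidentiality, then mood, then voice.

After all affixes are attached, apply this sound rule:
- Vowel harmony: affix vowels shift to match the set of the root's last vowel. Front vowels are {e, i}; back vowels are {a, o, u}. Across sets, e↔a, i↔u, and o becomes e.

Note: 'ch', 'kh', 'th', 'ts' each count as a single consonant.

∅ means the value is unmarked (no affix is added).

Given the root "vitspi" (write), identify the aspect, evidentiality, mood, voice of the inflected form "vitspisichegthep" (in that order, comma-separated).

Segment: vitspi-such-eg-thap.
aspect: -such → imperfective.
evidentiality: -eg → inferred.
mood: ∅ → conditional.
voice: -thap → passive.

imperfective, inferred, conditional, passive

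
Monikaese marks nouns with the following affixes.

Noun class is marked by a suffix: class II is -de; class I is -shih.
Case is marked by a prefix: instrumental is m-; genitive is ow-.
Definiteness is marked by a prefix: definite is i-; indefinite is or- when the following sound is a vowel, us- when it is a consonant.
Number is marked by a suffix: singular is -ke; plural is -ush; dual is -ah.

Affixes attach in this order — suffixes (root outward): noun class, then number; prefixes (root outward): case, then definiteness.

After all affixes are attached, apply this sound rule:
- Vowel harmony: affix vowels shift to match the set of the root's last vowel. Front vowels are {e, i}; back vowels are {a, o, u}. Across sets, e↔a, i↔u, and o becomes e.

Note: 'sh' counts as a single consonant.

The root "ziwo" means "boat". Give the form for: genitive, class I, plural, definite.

uowziwoshuhush

Attach noun class class I -shih → ziwoshih.
Attach case genitive ow- → owziwoshih.
Attach number plural -ush → owziwoshihush.
Attach definiteness definite i- → iowziwoshihush.
Apply vowel harmony: iowziwoshihush → uowziwoshuhush.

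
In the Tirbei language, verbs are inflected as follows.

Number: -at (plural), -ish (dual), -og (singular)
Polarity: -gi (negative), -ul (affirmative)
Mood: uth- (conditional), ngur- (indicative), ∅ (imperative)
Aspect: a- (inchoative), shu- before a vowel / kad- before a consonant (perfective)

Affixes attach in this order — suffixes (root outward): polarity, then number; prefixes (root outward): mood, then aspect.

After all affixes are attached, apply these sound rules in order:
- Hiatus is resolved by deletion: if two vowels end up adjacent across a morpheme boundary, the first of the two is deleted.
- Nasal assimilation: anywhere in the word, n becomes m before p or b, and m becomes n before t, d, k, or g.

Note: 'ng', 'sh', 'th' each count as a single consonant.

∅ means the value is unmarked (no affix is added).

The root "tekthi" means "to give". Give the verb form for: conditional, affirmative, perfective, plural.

shuthtekthulat

Attach polarity affirmative -ul → tekthiul.
Attach mood conditional uth- → uthtekthiul.
Attach aspect perfective shu- (before vowel 'u') → shuuthtekthiul.
Attach number plural -at → shuuthtekthiulat.
Apply vowel deletion: shuuthtekthiulat → shuthtekthulat.
Nasal assimilation: no change.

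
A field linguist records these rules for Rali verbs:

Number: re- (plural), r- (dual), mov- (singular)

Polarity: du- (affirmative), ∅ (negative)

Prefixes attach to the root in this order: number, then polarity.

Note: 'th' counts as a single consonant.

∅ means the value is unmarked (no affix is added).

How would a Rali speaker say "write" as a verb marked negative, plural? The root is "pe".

repe

Attach number plural re- → repe.
polarity = negative: zero marking, form stays repe.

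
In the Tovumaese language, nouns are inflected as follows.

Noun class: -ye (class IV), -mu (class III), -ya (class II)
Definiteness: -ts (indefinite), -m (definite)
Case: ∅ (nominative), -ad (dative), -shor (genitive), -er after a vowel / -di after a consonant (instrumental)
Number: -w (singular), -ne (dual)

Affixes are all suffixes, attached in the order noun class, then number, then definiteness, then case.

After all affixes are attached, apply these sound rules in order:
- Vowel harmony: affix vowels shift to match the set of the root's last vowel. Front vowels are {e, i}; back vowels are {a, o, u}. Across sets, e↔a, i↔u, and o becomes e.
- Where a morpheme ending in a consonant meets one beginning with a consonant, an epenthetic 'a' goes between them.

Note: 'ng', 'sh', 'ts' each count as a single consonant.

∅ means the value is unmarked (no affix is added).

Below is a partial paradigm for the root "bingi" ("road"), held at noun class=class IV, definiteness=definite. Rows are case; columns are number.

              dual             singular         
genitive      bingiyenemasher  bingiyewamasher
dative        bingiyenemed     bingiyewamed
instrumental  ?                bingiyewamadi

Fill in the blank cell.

bingiyenemadi

Attach noun class class IV -ye → bingiye.
Attach number dual -ne → bingiyene.
Attach definiteness definite -m → bingiyenem.
Attach case instrumental -di (after consonant 'm') → bingiyenemdi.
Vowel harmony: no change.
Apply epenthesis: bingiyenemdi → bingiyenemadi.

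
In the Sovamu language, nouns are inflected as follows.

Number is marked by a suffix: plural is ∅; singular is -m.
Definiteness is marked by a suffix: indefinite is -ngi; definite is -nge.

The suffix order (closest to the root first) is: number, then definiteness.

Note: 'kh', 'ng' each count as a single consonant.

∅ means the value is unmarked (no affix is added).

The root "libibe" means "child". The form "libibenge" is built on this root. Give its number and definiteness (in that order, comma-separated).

plural, definite

Segment: libibe-nge.
number: ∅ → plural.
definiteness: -nge → definite.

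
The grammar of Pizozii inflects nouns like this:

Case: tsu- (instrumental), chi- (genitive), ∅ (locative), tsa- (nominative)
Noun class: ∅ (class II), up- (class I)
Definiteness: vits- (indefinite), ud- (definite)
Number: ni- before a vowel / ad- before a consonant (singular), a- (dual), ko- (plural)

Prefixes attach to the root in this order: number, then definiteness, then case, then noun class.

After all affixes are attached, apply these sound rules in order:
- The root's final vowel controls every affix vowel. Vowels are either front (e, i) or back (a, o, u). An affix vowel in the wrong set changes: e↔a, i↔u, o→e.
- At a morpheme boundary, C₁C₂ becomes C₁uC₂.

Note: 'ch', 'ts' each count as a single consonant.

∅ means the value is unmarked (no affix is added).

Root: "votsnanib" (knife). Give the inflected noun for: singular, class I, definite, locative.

ipideduvotsnanib

Attach number singular ad- (before consonant 'v') → advotsnanib.
Attach definiteness definite ud- → udadvotsnanib.
case = locative: zero marking, form stays udadvotsnanib.
Attach noun class class I up- → upudadvotsnanib.
Apply vowel harmony: upudadvotsnanib → ipidedvotsnanib.
Apply epenthesis: ipidedvotsnanib → ipideduvotsnanib.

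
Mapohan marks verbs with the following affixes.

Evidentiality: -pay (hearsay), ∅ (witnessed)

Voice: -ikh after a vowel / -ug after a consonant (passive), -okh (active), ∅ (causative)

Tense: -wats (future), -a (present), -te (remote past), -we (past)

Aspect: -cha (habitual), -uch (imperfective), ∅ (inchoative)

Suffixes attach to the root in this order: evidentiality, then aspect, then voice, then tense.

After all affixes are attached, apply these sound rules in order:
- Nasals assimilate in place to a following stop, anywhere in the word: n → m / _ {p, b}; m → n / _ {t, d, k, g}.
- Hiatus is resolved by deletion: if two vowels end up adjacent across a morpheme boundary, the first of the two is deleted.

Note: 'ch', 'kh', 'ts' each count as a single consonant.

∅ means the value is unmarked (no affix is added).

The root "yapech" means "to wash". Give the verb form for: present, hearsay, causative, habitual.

Attach evidentiality hearsay -pay → yapechpay.
Attach aspect habitual -cha → yapechpaycha.
voice = causative: zero marking, form stays yapechpaycha.
Attach tense present -a → yapechpaychaa.
Nasal assimilation: no change.
Apply vowel deletion: yapechpaychaa → yapechpaycha.

yapechpaycha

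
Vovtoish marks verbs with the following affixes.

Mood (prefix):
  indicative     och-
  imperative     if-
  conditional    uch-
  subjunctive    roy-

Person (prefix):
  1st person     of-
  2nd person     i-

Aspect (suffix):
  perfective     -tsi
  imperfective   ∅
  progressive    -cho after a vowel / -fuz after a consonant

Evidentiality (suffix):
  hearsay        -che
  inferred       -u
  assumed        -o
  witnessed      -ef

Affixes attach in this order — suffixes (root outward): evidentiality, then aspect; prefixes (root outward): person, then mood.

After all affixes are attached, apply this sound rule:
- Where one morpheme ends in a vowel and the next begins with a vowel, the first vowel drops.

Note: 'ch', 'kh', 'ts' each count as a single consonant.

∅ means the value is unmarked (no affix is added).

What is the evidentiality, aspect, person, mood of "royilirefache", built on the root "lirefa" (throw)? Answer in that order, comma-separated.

Segment: roy-i-lirefa-che.
evidentiality: -che → hearsay.
aspect: ∅ → imperfective.
person: i- → 2nd person.
mood: roy- → subjunctive.

hearsay, imperfective, 2nd person, subjunctive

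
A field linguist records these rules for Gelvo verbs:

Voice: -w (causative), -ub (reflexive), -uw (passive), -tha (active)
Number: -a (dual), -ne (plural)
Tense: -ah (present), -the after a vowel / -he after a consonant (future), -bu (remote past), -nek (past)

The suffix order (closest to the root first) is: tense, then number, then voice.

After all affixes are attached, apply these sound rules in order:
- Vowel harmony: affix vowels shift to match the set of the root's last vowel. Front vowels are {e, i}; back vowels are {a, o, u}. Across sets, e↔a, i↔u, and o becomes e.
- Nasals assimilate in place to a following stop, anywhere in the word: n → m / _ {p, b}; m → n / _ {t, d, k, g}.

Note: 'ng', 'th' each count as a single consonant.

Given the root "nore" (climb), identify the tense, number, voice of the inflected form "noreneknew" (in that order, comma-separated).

past, plural, causative

Segment: nore-nek-ne-w.
tense: -nek → past.
number: -ne → plural.
voice: -w → causative.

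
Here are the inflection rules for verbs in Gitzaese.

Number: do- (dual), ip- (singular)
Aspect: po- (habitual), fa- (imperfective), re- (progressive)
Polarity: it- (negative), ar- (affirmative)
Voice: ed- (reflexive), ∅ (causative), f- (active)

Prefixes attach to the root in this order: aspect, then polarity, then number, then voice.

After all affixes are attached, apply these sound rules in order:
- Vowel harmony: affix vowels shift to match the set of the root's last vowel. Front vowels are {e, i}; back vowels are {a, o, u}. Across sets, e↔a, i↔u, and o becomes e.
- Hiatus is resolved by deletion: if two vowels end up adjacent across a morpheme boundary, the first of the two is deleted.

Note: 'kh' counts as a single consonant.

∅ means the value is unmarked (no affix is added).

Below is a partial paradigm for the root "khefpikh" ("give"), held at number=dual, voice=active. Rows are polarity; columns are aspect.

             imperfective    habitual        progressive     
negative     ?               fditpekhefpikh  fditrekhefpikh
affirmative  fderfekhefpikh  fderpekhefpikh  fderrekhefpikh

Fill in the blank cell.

Attach aspect imperfective fa- → fakhefpikh.
Attach polarity negative it- → itfakhefpikh.
Attach number dual do- → doitfakhefpikh.
Attach voice active f- → fdoitfakhefpikh.
Apply vowel harmony: fdoitfakhefpikh → fdeitfekhefpikh.
Apply vowel deletion: fdeitfekhefpikh → fditfekhefpikh.

fditfekhefpikh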